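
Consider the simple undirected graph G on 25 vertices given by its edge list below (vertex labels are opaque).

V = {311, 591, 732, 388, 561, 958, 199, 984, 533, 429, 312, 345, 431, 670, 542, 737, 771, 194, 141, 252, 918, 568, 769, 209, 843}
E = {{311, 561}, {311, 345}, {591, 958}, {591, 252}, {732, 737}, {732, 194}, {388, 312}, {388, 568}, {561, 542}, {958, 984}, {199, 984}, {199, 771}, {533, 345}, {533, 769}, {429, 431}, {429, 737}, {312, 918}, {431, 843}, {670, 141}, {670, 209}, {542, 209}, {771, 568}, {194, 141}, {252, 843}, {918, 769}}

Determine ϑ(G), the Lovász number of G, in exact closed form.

25*cos(pi/25)/(cos(pi/25) + 1)

N(918) = {312, 769}, |N(918)| = 2.
deg(252) = 2; N(252) = {591, 843}.
Vertex 199 has 2 neighbors: 984, 771.
deg(561) = 2; N(561) = {311, 542}.
deg(v) = 2 for all v (|V|=25); the odd cycle C_{25}.
spec(A) ≈ [2.0, 1.9372, 1.7526, 1.4579, 1.0717, 0.618, 0.1256, -0.3748, -0.8516, -1.2748, -1.618, -1.8596, -1.9842] (distinct, 4 d.p.).
Lovász (edge-transitive): ϑ = −25·(-2*cos(pi/25))/((2)−(-2*cos(pi/25))) = 25*cos(pi/25)/(cos(pi/25) + 1).
Numerically 12.45052.
Sandwich: α(G)=12 ≤ ϑ(G)=25*cos(pi/25)/(cos(pi/25) + 1) ≤ χ(Ḡ)=13 (both strict).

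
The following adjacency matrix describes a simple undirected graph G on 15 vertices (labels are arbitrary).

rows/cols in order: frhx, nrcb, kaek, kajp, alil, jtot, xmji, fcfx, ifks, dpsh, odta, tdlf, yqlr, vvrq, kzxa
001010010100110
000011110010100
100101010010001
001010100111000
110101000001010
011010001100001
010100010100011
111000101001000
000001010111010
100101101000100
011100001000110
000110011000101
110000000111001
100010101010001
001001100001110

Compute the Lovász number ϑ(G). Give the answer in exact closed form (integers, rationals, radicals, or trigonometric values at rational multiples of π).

Vertex ifks has 6 neighbors: jtot, fcfx, dpsh, odta, tdlf, vvrq.
deg(kzxa) = 6; N(kzxa) = {kaek, jtot, xmji, tdlf, yqlr, vvrq}.
N(kajp) = {kaek, alil, xmji, dpsh, odta, tdlf}, |N(kajp)| = 6.
Vertex jtot has 6 neighbors: nrcb, kaek, alil, ifks, dpsh, kzxa.
6-regular, N=15; Kneser K(6,2) on C(6,2)=15 vertices.
Distinct eigenvalues (to 4 d.p.): [6.0, 1.0, -3.0].
Lovász (edge-transitive): ϑ = −15·(-3)/((6)−(-3)) = 5.
= 5.00000000… (decimal).

5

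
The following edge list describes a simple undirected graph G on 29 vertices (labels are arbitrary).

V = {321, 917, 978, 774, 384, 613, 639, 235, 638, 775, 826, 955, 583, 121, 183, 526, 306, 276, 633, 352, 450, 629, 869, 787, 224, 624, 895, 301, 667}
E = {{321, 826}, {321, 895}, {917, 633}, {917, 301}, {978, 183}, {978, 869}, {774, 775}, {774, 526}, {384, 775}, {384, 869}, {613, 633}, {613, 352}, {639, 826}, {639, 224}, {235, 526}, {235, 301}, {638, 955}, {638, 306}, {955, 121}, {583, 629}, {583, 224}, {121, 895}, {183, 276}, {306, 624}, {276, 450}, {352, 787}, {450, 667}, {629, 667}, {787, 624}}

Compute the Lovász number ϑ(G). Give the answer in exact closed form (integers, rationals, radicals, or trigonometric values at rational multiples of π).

Vertex 826 has 2 neighbors: 321, 639.
N(955) = {638, 121}, |N(955)| = 2.
N(352) = {613, 787}, |N(352)| = 2.
Vertex 183 has 2 neighbors: 978, 276.
G on 29 vertices is 2-regular; the odd cycle C_{29}.
A has 15 distinct eigenvalues ≈ [2.0, 1.9532, 1.8152, 1.5922, 1.2948, 0.9368, 0.5351, 0.1083, -0.3236, -0.7403, -1.1224, -1.452, -1.7137, -1.8953, -1.9883].
Lovász: ϑ = −29(-2*cos(pi/29))/(2+-(-1)*2*cos(pi/29)) = 29*cos(pi/29)/(cos(pi/29) + 1).
ϑ(G) ≈ 14.457375.
Lovász sandwich 14 ≤ 29*cos(pi/29)/(cos(pi/29) + 1) ≤ 15: both strict.

29*cos(pi/29)/(cos(pi/29) + 1)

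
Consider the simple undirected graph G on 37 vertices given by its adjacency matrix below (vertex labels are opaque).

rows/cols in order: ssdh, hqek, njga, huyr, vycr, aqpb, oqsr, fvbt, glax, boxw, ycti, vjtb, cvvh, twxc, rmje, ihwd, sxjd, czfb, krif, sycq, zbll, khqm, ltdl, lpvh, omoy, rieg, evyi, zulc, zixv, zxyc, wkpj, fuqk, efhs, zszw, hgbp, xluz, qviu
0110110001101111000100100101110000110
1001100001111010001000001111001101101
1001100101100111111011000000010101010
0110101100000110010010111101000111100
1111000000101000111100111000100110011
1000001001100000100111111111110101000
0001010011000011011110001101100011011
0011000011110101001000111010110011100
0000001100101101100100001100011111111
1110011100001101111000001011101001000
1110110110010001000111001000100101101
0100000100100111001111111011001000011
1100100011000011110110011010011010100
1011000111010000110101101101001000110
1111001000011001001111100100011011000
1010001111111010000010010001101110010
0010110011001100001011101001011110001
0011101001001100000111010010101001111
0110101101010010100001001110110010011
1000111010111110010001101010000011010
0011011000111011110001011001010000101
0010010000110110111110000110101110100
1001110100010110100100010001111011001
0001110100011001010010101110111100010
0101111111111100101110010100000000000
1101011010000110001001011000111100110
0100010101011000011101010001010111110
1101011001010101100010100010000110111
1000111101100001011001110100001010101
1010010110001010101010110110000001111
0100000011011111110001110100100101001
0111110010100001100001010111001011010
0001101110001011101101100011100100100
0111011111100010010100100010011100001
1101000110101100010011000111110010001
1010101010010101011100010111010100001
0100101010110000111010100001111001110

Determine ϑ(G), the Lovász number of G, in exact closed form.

sqrt(37)

N(efhs) = {huyr, vycr, oqsr, fvbt, glax, cvvh, rmje, ihwd, sxjd, krif, sycq, khqm, ltdl, evyi, zulc, zixv, fuqk, hgbp}, |N(efhs)| = 18.
deg(huyr) = 18; N(huyr) = {hqek, njga, vycr, oqsr, fvbt, twxc, rmje, czfb, zbll, ltdl, lpvh, omoy, rieg, zulc, fuqk, efhs, zszw, hgbp}.
N(wkpj) = {hqek, glax, boxw, vjtb, cvvh, twxc, rmje, ihwd, sxjd, czfb, khqm, ltdl, lpvh, rieg, zixv, fuqk, zszw, qviu}, |N(wkpj)| = 18.
Vertex oqsr has 18 neighbors: huyr, aqpb, glax, boxw, rmje, ihwd, czfb, krif, sycq, zbll, omoy, rieg, zulc, zixv, efhs, zszw, xluz, qviu.
37-vertex 18-regular graph: strongly regular (37,18,8,9).
spec(A) ≈ [18.0, 2.541, -3.541] (distinct, 3 d.p.).
Lovász (edge-transitive): ϑ = −37·(-sqrt(37)/2 - 1/2)/((18)−(-sqrt(37)/2 - 1/2)) = sqrt(37).
≈ 6.082763 (to 6 d.p.).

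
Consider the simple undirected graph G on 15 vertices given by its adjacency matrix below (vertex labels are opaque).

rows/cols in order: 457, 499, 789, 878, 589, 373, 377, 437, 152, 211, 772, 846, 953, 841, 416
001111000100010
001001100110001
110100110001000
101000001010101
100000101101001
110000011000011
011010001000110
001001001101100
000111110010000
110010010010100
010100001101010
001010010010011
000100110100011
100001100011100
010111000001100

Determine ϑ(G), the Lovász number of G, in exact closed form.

Vertex 211 has 6 neighbors: 457, 499, 589, 437, 772, 953.
Vertex 846 has 6 neighbors: 789, 589, 437, 772, 841, 416.
N(841) = {457, 373, 377, 772, 846, 953}, |N(841)| = 6.
deg(416) = 6; N(416) = {499, 878, 589, 373, 846, 953}.
G on 15 vertices is 6-regular; Kneser K(6,2) on C(6,2)=15 vertices.
A has 3 distinct eigenvalues ≈ [6.0, 1.0, -3.0].
λ_max=6, λ_min=-3; ϑ = −15·λ_min/(λ_max−λ_min) = 5.
Numerically 5.00000000.

5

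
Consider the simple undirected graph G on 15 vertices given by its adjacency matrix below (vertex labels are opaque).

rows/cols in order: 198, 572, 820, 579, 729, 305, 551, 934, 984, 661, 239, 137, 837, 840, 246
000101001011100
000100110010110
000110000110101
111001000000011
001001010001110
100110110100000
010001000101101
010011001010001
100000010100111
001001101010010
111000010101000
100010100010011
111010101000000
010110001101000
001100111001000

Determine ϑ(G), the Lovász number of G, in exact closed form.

N(305) = {198, 579, 729, 551, 934, 661}, |N(305)| = 6.
N(934) = {572, 729, 305, 984, 239, 246}, |N(934)| = 6.
N(661) = {820, 305, 551, 984, 239, 840}, |N(661)| = 6.
N(579) = {198, 572, 820, 305, 840, 246}, |N(579)| = 6.
deg(v) = 6 for all v (|V|=15); Kneser K(6,2) on C(6,2)=15 vertices.
spec(A) ≈ [6.0, 1.0, -3.0] (distinct, 3 d.p.).
λ_max=6, λ_min=-3; ϑ = −15·λ_min/(λ_max−λ_min) = 5.
Numerically 5.0000000.

5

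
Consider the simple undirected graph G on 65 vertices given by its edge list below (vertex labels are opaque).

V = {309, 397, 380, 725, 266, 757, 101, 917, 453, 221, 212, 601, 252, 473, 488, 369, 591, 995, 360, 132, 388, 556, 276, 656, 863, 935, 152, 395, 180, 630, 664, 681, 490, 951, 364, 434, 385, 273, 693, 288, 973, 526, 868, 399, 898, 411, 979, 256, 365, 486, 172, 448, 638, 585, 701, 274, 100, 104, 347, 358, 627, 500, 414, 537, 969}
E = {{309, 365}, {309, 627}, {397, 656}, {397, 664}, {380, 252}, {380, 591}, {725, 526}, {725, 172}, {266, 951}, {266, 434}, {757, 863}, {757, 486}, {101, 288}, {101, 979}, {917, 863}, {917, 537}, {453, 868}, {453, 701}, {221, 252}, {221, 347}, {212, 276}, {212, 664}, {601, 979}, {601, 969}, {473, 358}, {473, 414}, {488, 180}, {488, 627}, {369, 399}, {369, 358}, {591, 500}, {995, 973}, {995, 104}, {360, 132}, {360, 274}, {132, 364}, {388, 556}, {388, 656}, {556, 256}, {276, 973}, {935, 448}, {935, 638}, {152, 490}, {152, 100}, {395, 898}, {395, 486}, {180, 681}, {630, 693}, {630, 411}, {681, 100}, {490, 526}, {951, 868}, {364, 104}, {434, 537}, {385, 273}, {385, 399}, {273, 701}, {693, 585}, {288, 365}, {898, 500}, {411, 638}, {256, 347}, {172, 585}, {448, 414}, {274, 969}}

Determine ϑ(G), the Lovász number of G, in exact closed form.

Vertex 385 has 2 neighbors: 273, 399.
N(434) = {266, 537}, |N(434)| = 2.
N(473) = {358, 414}, |N(473)| = 2.
N(486) = {757, 395}, |N(486)| = 2.
2-regular, N=65; a single 65-cycle (edge-transitive).
A has 33 distinct eigenvalues ≈ [2.0, 1.9907, 1.9627, 1.9165, 1.8523, 1.7709, 1.6729, 1.5593, 1.4312, 1.2897, 1.1361, 0.972, 0.7987, 0.618, 0.4316, 0.2411, 0.0483, -0.1449, -0.3367, -0.5254, -0.7092, -0.8864, -1.0553, -1.2143, -1.362, -1.497, -1.618, -1.7239, -1.8137, -1.8866, -1.9419, -1.979, -1.9977].
Lovász (edge-transitive): ϑ = −65·(-2*cos(pi/65))/((2)−(-2*cos(pi/65))) = 65*cos(pi/65)/(cos(pi/65) + 1).
≈ 32.481013 (to 6 d.p.).
Lovász sandwich 32 ≤ 65*cos(pi/65)/(cos(pi/65) + 1) ≤ 33: both strict.

65*cos(pi/65)/(cos(pi/65) + 1)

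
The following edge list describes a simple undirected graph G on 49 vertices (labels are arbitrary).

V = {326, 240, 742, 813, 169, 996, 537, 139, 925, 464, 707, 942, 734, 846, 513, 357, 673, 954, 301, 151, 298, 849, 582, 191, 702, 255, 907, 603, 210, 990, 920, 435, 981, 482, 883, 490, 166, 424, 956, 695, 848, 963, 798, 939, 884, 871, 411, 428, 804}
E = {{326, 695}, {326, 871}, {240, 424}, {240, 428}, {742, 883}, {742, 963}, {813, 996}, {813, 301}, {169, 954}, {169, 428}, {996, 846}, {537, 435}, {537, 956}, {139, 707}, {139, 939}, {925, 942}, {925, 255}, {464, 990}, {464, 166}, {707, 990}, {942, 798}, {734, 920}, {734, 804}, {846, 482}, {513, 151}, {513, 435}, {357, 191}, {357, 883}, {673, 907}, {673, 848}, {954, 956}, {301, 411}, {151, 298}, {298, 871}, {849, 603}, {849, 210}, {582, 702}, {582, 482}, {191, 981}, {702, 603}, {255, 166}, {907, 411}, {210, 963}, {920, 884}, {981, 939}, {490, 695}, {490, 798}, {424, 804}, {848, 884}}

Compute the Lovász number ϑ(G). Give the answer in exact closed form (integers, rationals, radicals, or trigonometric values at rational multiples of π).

deg(298) = 2; N(298) = {151, 871}.
Vertex 301 has 2 neighbors: 813, 411.
deg(435) = 2; N(435) = {537, 513}.
deg(956) = 2; N(956) = {537, 954}.
deg(v) = 2 for all v (|V|=49); a single 49-cycle (edge-transitive).
A has 25 distinct eigenvalues ≈ [2.0, 1.9836, 1.9346, 1.8538, 1.7426, 1.6028, 1.4367, 1.247, 1.0368, 0.8096, 0.5691, 0.3192, 0.0641, -0.192, -0.445, -0.6907, -0.9251, -1.1442, -1.3446, -1.5229, -1.6762, -1.8019, -1.8981, -1.9631, -1.9959].
With N=49: ϑ(G) = 49·(-(-1)*2*cos(pi/49))/(2−(-2*cos(pi/49))) = 49*cos(pi/49)/(cos(pi/49) + 1).
ϑ(G) ≈ 24.474805178.
α=24, χ(Ḡ)=25; ϑ=49*cos(pi/49)/(cos(pi/49) + 1) lies between (both strict).

49*cos(pi/49)/(cos(pi/49) + 1)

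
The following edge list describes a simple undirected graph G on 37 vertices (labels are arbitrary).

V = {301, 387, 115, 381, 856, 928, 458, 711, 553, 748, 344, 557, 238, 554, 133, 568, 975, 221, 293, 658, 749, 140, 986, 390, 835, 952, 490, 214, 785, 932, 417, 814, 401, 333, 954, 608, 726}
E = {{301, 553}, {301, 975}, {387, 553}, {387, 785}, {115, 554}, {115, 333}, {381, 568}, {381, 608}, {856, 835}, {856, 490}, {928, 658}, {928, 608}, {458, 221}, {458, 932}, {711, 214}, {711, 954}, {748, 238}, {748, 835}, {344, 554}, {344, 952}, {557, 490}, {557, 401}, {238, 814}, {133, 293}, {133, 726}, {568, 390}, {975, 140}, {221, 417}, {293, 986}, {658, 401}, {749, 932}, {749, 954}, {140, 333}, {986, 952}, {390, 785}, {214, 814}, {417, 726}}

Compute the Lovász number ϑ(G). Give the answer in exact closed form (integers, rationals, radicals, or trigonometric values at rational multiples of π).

deg(214) = 2; N(214) = {711, 814}.
N(711) = {214, 954}, |N(711)| = 2.
N(458) = {221, 932}, |N(458)| = 2.
deg(835) = 2; N(835) = {856, 748}.
deg(v) = 2 for all v (|V|=37); the odd cycle C_{37}.
A has 19 distinct eigenvalues ≈ [2.0, 1.971232, 1.885755, 1.746028, 1.556072, 1.321349, 1.048615, 0.745713, 0.421359, 0.084882, -0.254036, -0.585646, -0.900407, -1.189266, -1.443912, -1.657019, -1.822457, -1.935466, -1.992795].
With N=37: ϑ(G) = 37·(-(-1)*2*cos(pi/37))/(2−(-2*cos(pi/37))) = 37*cos(pi/37)/(cos(pi/37) + 1).
Numerically 18.46661664.
α=18, χ(Ḡ)=19; ϑ=37*cos(pi/37)/(cos(pi/37) + 1) lies between (both strict).

37*cos(pi/37)/(cos(pi/37) + 1)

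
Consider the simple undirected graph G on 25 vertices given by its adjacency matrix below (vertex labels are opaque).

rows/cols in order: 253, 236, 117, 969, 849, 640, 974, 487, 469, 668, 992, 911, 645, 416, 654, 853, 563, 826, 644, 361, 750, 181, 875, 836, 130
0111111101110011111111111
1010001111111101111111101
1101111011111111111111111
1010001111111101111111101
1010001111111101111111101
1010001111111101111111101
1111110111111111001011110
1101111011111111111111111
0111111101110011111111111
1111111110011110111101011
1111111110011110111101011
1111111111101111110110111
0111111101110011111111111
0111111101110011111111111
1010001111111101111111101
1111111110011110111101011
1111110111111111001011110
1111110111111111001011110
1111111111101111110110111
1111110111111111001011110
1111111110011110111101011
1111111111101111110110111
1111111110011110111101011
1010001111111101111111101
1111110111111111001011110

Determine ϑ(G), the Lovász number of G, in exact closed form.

N(836) = {253, 117, 974, 487, 469, 668, 992, 911, 645, 416, 853, 563, 826, 644, 361, 750, 181, 875, 130}, |N(836)| = 19.
N(469) = {236, 117, 969, 849, 640, 974, 487, 668, 992, 911, 654, 853, 563, 826, 644, 361, 750, 181, 875, 836, 130}, |N(469)| = 21.
N(875) = {253, 236, 117, 969, 849, 640, 974, 487, 469, 911, 645, 416, 654, 563, 826, 644, 361, 181, 836, 130}, |N(875)| = 20.
N(645) = {236, 117, 969, 849, 640, 974, 487, 668, 992, 911, 654, 853, 563, 826, 644, 361, 750, 181, 875, 836, 130}, |N(645)| = 21.
G = K_{6,5,5,4,3,2}: α = 6 = χ(Ḡ), so ϑ = 6.
ϑ(G) ≈ 6.00000000.
Lovász sandwich 6 ≤ 6 ≤ 6: collapsed.

6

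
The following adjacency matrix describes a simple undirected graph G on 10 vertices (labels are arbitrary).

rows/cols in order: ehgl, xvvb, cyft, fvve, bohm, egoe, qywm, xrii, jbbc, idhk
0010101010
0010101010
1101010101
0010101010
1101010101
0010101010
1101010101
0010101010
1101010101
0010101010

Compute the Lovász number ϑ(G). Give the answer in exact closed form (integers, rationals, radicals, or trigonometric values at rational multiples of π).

deg(qywm) = 6; N(qywm) = {ehgl, xvvb, fvve, egoe, xrii, idhk}.
Vertex ehgl has 4 neighbors: cyft, bohm, qywm, jbbc.
Vertex jbbc has 6 neighbors: ehgl, xvvb, fvve, egoe, xrii, idhk.
N(bohm) = {ehgl, xvvb, fvve, egoe, xrii, idhk}, |N(bohm)| = 6.
Complete multipartite on [6, 4]: sandwich collapses at ϑ=6.
= 6.0000… (decimal).
Check 6 ≤ 6 ≤ 6: collapsed.

6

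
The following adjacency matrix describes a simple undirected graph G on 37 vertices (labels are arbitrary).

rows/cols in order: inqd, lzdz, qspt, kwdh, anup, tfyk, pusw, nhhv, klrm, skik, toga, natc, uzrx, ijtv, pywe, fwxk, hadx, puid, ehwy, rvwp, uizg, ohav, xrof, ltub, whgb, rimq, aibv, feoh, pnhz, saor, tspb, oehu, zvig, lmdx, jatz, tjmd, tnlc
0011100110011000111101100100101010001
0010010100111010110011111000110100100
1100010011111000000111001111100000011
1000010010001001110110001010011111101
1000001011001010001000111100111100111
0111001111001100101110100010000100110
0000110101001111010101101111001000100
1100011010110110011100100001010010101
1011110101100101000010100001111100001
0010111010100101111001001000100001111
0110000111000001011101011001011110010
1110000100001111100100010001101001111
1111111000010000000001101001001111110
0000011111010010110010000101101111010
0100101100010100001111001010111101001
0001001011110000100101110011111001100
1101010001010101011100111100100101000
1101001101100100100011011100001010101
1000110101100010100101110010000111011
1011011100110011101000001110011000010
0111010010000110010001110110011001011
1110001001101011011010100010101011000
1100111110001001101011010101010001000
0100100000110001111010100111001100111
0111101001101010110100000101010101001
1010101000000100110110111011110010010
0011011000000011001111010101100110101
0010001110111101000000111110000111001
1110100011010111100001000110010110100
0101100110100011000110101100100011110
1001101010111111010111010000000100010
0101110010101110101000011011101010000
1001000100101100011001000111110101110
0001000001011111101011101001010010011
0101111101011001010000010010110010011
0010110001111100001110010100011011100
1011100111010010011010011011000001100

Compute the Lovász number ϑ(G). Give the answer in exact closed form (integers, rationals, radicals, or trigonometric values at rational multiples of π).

sqrt(37)

N(qspt) = {inqd, lzdz, tfyk, klrm, skik, toga, natc, uzrx, rvwp, uizg, ohav, whgb, rimq, aibv, feoh, pnhz, tjmd, tnlc}, |N(qspt)| = 18.
N(natc) = {inqd, lzdz, qspt, nhhv, uzrx, ijtv, pywe, fwxk, hadx, rvwp, ltub, feoh, pnhz, tspb, lmdx, jatz, tjmd, tnlc}, |N(natc)| = 18.
deg(saor) = 18; N(saor) = {lzdz, kwdh, anup, nhhv, klrm, toga, pywe, fwxk, rvwp, uizg, xrof, whgb, rimq, pnhz, zvig, lmdx, jatz, tjmd}.
deg(ohav) = 18; N(ohav) = {inqd, lzdz, qspt, pusw, skik, toga, uzrx, pywe, fwxk, puid, ehwy, uizg, xrof, aibv, pnhz, tspb, zvig, lmdx}.
G on 37 vertices is 18-regular; Paley(37): SR with (k,λ,μ)=(18,8,9).
A has 3 distinct eigenvalues ≈ [18.0, 2.541, -3.541].
ϑ = −N·λ_min/(λ_max−λ_min) = −37·(-sqrt(37)/2 - 1/2)/(18−(-sqrt(37)/2 - 1/2)) = sqrt(37).
≈ 6.08276 (to 5 d.p.).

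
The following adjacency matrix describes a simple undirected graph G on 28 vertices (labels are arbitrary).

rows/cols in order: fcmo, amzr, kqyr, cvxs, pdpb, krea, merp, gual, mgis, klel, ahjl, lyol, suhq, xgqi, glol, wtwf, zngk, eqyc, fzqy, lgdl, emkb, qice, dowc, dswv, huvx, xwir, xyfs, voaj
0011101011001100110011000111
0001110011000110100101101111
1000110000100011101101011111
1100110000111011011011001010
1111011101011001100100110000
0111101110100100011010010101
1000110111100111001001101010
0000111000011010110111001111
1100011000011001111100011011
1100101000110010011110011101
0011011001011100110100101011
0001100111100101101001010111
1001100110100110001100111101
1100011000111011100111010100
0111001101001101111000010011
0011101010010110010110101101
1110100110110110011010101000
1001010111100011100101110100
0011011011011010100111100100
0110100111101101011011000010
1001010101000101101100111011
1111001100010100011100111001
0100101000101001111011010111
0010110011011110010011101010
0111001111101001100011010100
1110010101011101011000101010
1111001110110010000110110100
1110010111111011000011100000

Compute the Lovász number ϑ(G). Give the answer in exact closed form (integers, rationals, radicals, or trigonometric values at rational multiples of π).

7

Vertex wtwf has 15 neighbors: kqyr, cvxs, pdpb, merp, mgis, lyol, xgqi, glol, eqyc, lgdl, emkb, dowc, huvx, xwir, voaj.
Vertex qice has 15 neighbors: fcmo, amzr, kqyr, cvxs, merp, gual, lyol, xgqi, eqyc, fzqy, lgdl, dowc, dswv, huvx, voaj.
Vertex huvx has 15 neighbors: amzr, kqyr, cvxs, merp, gual, mgis, klel, ahjl, suhq, wtwf, zngk, emkb, qice, dswv, xwir.
Vertex gual has 15 neighbors: pdpb, krea, merp, lyol, suhq, glol, zngk, eqyc, lgdl, emkb, qice, huvx, xwir, xyfs, voaj.
G on 28 vertices is 15-regular; this is K(8,2), the Kneser graph.
Distinct eigenvalues (to 4 d.p.): [15.0, 1.0, -5.0].
−28·(-5) / ((15)−(-5)) = 7 = ϑ(G).
Numerically 7.0000000.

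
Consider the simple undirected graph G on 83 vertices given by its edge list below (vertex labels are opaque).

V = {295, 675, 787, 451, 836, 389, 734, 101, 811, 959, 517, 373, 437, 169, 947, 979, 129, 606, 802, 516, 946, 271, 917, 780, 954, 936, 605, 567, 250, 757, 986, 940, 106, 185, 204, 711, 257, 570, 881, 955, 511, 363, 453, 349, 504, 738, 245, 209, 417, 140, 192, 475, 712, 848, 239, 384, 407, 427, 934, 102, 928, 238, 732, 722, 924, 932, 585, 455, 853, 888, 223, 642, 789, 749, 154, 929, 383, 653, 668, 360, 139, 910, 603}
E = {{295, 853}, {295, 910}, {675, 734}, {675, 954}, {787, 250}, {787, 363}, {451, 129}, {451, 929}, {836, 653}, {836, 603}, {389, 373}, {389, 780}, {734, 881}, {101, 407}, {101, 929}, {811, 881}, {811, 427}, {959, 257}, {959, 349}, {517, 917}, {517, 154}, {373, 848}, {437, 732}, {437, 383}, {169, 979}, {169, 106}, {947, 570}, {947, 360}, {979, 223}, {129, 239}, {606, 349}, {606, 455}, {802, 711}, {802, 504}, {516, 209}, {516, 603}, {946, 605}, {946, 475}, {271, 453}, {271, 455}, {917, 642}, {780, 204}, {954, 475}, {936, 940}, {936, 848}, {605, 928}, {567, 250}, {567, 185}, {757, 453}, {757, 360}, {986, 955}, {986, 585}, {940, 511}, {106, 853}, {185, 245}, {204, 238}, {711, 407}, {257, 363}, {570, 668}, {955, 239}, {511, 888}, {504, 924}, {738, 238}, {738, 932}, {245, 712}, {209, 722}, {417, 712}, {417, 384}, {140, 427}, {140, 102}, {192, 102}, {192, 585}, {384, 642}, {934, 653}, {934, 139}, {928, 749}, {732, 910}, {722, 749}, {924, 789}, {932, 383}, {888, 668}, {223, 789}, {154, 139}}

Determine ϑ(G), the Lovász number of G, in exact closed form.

N(757) = {453, 360}, |N(757)| = 2.
N(585) = {986, 192}, |N(585)| = 2.
deg(888) = 2; N(888) = {511, 668}.
deg(239) = 2; N(239) = {129, 955}.
83-vertex 2-regular graph: the odd cycle C_{83}.
The 42 distinct eigenvalues: [2.0, 1.99427, 1.97712, 1.94865, 1.90901, 1.85844, 1.79722, 1.72571, 1.64431, 1.5535, 1.45378, 1.34575, 1.23, 1.1072, 0.97807, 0.84333, 0.70376, 0.56016, 0.41335, 0.26418, 0.11349, -0.03785, -0.18897, -0.33901, -0.48711, -0.63242, -0.7741, -0.91135, -1.04338, -1.16944, -1.28879, -1.40077, -1.50472, -1.60005, -1.68622, -1.76273, -1.82914, -1.88507, -1.93021, -1.96429, -1.98712, -1.99857].
ϑ = −N·λ_min/(λ_max−λ_min) = −83·(-2*cos(pi/83))/(2−(-2*cos(pi/83))) = 83*cos(pi/83)/(cos(pi/83) + 1).
= 41.4851326… (decimal).
Lovász sandwich 41 ≤ 83*cos(pi/83)/(cos(pi/83) + 1) ≤ 42: both strict.

83*cos(pi/83)/(cos(pi/83) + 1)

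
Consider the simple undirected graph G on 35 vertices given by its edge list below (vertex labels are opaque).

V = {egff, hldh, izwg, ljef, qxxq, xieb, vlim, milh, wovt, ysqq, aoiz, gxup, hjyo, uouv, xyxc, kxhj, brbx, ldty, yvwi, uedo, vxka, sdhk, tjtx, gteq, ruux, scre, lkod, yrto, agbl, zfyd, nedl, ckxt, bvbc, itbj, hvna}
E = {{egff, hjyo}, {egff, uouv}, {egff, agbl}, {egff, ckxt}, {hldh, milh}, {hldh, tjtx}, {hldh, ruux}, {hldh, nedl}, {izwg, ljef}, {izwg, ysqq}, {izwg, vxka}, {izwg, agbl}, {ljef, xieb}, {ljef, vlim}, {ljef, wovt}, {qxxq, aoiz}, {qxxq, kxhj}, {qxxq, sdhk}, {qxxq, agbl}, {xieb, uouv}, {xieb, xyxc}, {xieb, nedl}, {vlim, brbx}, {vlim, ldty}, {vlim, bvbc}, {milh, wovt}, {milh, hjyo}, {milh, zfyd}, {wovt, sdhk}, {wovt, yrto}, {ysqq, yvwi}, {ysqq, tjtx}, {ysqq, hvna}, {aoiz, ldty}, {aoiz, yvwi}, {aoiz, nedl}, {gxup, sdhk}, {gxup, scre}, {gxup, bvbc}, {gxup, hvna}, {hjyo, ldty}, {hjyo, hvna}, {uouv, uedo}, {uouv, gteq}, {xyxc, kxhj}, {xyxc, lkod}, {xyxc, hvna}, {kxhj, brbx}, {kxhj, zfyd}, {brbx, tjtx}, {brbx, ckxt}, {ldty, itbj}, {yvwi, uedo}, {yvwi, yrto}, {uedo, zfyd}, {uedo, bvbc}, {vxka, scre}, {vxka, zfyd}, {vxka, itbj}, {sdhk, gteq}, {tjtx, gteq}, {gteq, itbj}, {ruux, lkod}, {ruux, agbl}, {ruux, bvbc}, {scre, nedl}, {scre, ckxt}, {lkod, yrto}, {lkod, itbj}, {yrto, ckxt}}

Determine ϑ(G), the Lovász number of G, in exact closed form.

deg(yvwi) = 4; N(yvwi) = {ysqq, aoiz, uedo, yrto}.
Vertex vxka has 4 neighbors: izwg, scre, zfyd, itbj.
deg(gxup) = 4; N(gxup) = {sdhk, scre, bvbc, hvna}.
N(hldh) = {milh, tjtx, ruux, nedl}, |N(hldh)| = 4.
deg(v) = 4 for all v (|V|=35); this is K(7,3), the Kneser graph.
The 4 distinct eigenvalues: [4.0, 2.0, -1.0, -3.0].
λ_max=4, λ_min=-3; ϑ = −35·λ_min/(λ_max−λ_min) = 15.
≈ 15.00000 (to 5 d.p.).

15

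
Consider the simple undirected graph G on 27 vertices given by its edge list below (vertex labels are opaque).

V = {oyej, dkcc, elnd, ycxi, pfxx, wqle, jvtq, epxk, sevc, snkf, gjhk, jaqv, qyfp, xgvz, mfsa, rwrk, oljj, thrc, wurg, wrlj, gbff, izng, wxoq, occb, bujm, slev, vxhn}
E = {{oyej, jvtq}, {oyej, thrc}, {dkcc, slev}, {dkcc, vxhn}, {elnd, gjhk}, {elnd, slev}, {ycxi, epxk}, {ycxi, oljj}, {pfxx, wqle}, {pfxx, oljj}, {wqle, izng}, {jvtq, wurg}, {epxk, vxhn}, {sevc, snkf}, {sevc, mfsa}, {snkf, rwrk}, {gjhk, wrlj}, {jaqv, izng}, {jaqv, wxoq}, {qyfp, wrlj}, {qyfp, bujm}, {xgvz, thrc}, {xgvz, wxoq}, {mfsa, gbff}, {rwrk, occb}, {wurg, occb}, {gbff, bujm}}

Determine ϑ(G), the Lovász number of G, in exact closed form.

27*cos(pi/27)/(cos(pi/27) + 1)

N(bujm) = {qyfp, gbff}, |N(bujm)| = 2.
Vertex slev has 2 neighbors: dkcc, elnd.
deg(jaqv) = 2; N(jaqv) = {izng, wxoq}.
N(mfsa) = {sevc, gbff}, |N(mfsa)| = 2.
G on 27 vertices is 2-regular; a single 27-cycle (edge-transitive).
A has 14 distinct eigenvalues ≈ [2.0, 1.946, 1.787, 1.532, 1.194, 0.792, 0.347, -0.116, -0.574, -1.0, -1.372, -1.671, -1.879, -1.986].
−27·(-2*cos(pi/27)) / ((2)−(-2*cos(pi/27))) = 27*cos(pi/27)/(cos(pi/27) + 1) = ϑ(G).
ϑ(G) ≈ 13.4542041.
Lovász sandwich 13 ≤ 27*cos(pi/27)/(cos(pi/27) + 1) ≤ 14: both strict.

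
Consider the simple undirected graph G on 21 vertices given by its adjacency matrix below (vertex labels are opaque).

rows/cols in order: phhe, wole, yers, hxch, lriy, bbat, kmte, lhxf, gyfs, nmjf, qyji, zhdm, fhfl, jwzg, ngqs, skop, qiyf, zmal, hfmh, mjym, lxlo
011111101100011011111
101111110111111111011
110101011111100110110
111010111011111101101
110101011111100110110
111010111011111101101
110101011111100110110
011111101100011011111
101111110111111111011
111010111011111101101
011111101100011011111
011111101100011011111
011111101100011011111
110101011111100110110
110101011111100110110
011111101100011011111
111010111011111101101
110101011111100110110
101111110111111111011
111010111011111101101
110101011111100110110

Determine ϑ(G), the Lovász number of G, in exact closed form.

7

Vertex jwzg has 14 neighbors: phhe, wole, hxch, bbat, lhxf, gyfs, nmjf, qyji, zhdm, fhfl, skop, qiyf, hfmh, mjym.
N(qiyf) = {phhe, wole, yers, lriy, kmte, lhxf, gyfs, qyji, zhdm, fhfl, jwzg, ngqs, skop, zmal, hfmh, lxlo}, |N(qiyf)| = 16.
N(yers) = {phhe, wole, hxch, bbat, lhxf, gyfs, nmjf, qyji, zhdm, fhfl, skop, qiyf, hfmh, mjym}, |N(yers)| = 14.
N(wole) = {phhe, yers, hxch, lriy, bbat, kmte, lhxf, nmjf, qyji, zhdm, fhfl, jwzg, ngqs, skop, qiyf, zmal, mjym, lxlo}, |N(wole)| = 18.
4 parts of sizes [7, 6, 5, 3]; α(G) = 7 = ϑ (perfect).
≈ 7.000000 (to 6 d.p.).
α=7, χ(Ḡ)=7; ϑ=7 lies between (collapsed).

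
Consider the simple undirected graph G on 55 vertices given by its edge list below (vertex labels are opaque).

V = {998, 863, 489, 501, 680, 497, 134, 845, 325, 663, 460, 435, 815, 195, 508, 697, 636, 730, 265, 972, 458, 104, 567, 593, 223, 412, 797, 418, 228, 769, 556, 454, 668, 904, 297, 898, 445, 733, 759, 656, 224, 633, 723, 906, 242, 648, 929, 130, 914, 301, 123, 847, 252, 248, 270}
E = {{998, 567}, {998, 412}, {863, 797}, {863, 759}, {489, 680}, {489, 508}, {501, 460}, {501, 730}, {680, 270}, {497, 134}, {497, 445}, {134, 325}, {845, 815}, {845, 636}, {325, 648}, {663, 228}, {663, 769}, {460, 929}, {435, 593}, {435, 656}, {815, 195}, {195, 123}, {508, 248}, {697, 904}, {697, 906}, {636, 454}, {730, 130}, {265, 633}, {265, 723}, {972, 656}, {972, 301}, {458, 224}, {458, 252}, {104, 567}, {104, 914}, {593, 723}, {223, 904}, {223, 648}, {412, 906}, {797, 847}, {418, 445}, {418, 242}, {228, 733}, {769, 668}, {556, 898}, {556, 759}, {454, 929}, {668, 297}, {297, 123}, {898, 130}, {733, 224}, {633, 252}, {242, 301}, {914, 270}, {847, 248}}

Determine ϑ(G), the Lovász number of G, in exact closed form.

55*cos(pi/55)/(cos(pi/55) + 1)

N(680) = {489, 270}, |N(680)| = 2.
N(460) = {501, 929}, |N(460)| = 2.
deg(648) = 2; N(648) = {325, 223}.
Vertex 847 has 2 neighbors: 797, 248.
Every vertex has degree 2 (N=55); this is C_{55}, the 55-cycle.
The 28 distinct eigenvalues: [2.0, 1.987, 1.948, 1.8837, 1.7948, 1.6825, 1.5483, 1.3939, 1.2213, 1.0328, 0.8308, 0.618, 0.3972, 0.1712, -0.0571, -0.2846, -0.5084, -0.7256, -0.9333, -1.1289, -1.3097, -1.4735, -1.618, -1.7415, -1.8422, -1.919, -1.9707, -1.9967].
−55·(-2*cos(pi/55)) / ((2)−(-2*cos(pi/55))) = 55*cos(pi/55)/(cos(pi/55) + 1) = ϑ(G).
≈ 27.4775569 (to 7 d.p.).
Lovász sandwich 27 ≤ 55*cos(pi/55)/(cos(pi/55) + 1) ≤ 28: both strict.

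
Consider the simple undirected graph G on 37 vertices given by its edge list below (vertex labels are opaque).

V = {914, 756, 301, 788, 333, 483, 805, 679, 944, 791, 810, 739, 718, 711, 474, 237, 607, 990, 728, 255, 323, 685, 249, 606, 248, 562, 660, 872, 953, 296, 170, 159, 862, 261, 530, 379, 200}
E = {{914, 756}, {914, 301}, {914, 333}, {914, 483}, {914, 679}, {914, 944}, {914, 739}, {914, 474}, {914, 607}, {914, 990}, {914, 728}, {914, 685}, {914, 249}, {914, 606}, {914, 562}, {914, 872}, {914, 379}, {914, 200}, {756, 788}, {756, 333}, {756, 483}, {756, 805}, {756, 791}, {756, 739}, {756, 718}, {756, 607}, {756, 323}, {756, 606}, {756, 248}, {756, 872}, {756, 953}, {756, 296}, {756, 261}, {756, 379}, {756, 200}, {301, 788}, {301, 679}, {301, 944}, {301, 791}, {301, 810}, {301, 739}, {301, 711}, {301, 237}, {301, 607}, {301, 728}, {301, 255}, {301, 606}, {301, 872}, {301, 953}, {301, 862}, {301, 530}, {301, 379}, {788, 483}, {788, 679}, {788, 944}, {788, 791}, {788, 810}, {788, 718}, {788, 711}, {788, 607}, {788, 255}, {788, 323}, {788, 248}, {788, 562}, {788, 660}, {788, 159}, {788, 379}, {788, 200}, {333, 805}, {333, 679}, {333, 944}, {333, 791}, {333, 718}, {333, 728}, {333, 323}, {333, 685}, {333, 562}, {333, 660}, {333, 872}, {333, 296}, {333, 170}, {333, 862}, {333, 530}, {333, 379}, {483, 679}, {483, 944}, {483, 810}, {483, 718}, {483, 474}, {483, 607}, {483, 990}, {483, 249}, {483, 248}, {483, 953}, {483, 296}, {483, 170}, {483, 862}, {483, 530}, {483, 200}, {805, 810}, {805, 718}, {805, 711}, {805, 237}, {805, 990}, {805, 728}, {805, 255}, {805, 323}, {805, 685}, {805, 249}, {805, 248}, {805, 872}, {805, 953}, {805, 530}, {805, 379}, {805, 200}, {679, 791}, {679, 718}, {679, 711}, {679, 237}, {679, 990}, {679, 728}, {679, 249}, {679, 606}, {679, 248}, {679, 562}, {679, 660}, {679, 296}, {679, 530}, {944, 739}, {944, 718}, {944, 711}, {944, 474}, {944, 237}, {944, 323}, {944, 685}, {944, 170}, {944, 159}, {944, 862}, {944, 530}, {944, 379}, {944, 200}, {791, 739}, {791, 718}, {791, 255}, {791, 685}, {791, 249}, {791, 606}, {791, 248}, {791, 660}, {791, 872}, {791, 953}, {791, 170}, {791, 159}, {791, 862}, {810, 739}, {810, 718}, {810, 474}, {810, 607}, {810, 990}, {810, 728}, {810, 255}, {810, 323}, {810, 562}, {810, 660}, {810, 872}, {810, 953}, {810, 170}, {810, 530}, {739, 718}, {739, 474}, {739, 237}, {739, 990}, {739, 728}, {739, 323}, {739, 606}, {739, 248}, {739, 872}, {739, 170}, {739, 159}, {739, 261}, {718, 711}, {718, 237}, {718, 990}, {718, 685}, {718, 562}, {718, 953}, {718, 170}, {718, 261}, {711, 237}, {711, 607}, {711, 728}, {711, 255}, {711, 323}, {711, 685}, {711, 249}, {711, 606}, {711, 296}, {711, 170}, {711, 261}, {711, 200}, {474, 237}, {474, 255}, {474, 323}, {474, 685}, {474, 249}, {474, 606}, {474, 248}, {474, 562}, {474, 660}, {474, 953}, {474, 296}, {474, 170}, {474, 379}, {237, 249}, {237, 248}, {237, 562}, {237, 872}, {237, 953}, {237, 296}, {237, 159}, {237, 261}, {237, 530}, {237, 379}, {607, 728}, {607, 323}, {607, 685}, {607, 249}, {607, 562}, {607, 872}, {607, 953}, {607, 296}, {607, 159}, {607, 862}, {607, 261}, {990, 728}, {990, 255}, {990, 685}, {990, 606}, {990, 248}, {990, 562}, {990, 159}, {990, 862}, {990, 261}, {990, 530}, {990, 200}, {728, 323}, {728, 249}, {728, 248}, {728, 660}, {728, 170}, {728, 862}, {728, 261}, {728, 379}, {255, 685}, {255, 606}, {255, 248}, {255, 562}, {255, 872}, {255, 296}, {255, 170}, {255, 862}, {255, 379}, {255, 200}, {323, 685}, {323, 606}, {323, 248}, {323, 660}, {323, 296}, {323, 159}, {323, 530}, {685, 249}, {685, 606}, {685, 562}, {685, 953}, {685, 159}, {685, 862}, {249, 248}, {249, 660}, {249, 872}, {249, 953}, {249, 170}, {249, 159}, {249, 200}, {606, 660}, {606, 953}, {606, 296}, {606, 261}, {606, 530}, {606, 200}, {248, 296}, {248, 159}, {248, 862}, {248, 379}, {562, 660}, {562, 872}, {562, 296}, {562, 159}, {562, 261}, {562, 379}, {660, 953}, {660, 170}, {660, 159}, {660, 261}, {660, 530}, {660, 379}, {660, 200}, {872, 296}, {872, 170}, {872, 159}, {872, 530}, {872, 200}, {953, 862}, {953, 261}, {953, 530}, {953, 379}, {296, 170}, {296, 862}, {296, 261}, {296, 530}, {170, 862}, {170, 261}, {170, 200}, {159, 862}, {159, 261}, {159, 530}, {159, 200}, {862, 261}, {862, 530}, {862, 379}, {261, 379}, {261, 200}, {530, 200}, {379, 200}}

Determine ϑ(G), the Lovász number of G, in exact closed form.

deg(170) = 18; N(170) = {333, 483, 944, 791, 810, 739, 718, 711, 474, 728, 255, 249, 660, 872, 296, 862, 261, 200}.
Vertex 562 has 18 neighbors: 914, 788, 333, 679, 810, 718, 474, 237, 607, 990, 255, 685, 660, 872, 296, 159, 261, 379.
deg(607) = 18; N(607) = {914, 756, 301, 788, 483, 810, 711, 728, 323, 685, 249, 562, 872, 953, 296, 159, 862, 261}.
N(323) = {756, 788, 333, 805, 944, 810, 739, 711, 474, 607, 728, 685, 606, 248, 660, 296, 159, 530}, |N(323)| = 18.
Every vertex has degree 18 (N=37); strongly regular (37,18,8,9).
Distinct eigenvalues (to 6 d.p.): [18.0, 2.541381, -3.541381].
−37·(-sqrt(37)/2 - 1/2) / ((18)−(-sqrt(37)/2 - 1/2)) = sqrt(37) = ϑ(G).
Numerically 6.08276.

sqrt(37)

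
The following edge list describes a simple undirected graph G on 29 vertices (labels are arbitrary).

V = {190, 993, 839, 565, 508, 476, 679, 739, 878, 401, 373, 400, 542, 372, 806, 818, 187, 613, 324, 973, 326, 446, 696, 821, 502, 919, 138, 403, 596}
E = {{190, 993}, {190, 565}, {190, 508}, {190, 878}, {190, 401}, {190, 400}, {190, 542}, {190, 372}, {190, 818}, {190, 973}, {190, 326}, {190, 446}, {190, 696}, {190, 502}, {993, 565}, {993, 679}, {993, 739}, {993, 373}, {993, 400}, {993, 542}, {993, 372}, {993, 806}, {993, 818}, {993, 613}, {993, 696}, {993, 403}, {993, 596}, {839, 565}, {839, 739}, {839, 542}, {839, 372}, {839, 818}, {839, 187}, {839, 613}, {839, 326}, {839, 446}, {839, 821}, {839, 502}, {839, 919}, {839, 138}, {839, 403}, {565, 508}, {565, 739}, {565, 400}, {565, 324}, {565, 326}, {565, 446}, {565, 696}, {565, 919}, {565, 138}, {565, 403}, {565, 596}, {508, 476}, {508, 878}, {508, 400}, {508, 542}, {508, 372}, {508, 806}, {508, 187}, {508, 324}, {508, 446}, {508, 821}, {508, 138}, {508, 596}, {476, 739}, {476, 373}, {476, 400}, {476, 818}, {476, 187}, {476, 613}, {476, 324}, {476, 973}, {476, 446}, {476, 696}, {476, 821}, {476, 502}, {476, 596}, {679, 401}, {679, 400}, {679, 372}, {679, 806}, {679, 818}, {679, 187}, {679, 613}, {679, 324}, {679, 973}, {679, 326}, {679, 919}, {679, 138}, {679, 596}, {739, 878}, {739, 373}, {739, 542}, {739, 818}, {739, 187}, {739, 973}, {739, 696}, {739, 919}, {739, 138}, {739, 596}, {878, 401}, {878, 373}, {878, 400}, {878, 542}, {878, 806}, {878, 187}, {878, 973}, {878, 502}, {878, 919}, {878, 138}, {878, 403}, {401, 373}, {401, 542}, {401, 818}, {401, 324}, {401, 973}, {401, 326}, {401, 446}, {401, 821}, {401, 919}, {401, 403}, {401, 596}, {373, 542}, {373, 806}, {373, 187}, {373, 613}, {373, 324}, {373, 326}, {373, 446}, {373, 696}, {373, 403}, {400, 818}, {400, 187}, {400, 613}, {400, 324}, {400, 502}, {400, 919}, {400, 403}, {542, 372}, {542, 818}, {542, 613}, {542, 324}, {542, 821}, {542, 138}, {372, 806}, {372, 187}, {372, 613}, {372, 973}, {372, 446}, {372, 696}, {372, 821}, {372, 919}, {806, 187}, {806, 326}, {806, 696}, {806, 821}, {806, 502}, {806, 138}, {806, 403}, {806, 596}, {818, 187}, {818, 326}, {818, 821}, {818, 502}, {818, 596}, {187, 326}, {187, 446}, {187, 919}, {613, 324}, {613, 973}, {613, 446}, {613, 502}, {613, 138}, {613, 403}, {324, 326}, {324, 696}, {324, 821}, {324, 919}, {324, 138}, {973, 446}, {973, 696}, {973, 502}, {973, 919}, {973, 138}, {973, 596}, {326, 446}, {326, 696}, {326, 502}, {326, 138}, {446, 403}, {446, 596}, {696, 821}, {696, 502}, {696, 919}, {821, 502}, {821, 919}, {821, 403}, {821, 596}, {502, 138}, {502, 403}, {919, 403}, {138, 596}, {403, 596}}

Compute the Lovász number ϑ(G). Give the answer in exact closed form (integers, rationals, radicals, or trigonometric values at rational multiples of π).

sqrt(29)

deg(326) = 14; N(326) = {190, 839, 565, 679, 401, 373, 806, 818, 187, 324, 446, 696, 502, 138}.
deg(696) = 14; N(696) = {190, 993, 565, 476, 739, 373, 372, 806, 324, 973, 326, 821, 502, 919}.
N(373) = {993, 476, 739, 878, 401, 542, 806, 187, 613, 324, 326, 446, 696, 403}, |N(373)| = 14.
Vertex 679 has 14 neighbors: 993, 401, 400, 372, 806, 818, 187, 613, 324, 973, 326, 919, 138, 596.
G on 29 vertices is 14-regular; strongly regular (29,14,6,7).
A has 3 distinct eigenvalues ≈ [14.0, 2.193, -3.193].
−29·(-sqrt(29)/2 - 1/2) / ((14)−(-sqrt(29)/2 - 1/2)) = sqrt(29) = ϑ(G).
ϑ(G) ≈ 5.385165.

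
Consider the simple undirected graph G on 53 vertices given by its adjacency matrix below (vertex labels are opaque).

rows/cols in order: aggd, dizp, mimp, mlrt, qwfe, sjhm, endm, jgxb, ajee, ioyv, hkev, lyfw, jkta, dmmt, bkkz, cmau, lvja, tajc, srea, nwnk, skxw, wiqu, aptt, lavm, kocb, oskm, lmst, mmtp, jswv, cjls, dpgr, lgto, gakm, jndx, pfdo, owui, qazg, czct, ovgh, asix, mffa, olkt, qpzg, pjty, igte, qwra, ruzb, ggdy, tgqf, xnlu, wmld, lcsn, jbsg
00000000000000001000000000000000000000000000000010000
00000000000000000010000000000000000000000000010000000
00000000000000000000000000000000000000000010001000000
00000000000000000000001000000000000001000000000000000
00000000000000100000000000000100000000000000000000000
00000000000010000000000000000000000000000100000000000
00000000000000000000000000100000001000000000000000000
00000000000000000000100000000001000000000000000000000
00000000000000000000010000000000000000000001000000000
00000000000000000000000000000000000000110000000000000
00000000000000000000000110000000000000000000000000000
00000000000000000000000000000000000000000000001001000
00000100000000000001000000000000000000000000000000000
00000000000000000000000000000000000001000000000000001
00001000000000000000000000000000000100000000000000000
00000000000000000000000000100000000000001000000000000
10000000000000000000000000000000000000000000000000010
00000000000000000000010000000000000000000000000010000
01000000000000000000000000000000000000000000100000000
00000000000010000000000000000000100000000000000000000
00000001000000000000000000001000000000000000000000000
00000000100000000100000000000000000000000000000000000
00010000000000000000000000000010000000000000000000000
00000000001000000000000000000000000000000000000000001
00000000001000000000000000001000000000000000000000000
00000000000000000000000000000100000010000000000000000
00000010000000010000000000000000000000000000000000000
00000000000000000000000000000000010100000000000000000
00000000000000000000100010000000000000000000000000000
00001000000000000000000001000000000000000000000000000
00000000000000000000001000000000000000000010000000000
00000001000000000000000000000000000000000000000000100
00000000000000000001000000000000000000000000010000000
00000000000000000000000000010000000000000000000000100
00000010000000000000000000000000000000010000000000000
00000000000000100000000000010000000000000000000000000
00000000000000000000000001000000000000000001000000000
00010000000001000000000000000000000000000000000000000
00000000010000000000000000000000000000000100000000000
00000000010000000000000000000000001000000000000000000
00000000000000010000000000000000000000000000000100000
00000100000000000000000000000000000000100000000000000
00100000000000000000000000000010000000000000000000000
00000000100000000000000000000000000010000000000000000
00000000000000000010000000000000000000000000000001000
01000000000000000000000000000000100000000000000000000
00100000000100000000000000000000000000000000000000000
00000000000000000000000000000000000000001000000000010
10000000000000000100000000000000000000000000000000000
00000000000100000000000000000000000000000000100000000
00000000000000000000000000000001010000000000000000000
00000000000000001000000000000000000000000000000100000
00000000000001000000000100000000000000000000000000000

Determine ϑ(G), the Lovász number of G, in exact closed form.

deg(ruzb) = 2; N(ruzb) = {mimp, lyfw}.
N(endm) = {lmst, pfdo}, |N(endm)| = 2.
Vertex dmmt has 2 neighbors: czct, jbsg.
Vertex qpzg has 2 neighbors: mimp, dpgr.
Every vertex has degree 2 (N=53); the odd cycle C_{53}.
A has 27 distinct eigenvalues ≈ [2.0, 1.985962, 1.944046, 1.874839, 1.779314, 1.658811, 1.515022, 1.349966, 1.165959, 0.965584, 0.751655, 0.527174, 0.295293, 0.059267, -0.177592, -0.411957, -0.64054, -0.86013, -1.067647, -1.260176, -1.435015, -1.589709, -1.722087, -1.830291, -1.912802, -1.968461, -1.996487].
With N=53: ϑ(G) = 53·(-(-1)*2*cos(pi/53))/(2−(-2*cos(pi/53))) = 53*cos(pi/53)/(cos(pi/53) + 1).
ϑ(G) ≈ 26.4767090.
Sandwich: α(G)=26 ≤ ϑ(G)=53*cos(pi/53)/(cos(pi/53) + 1) ≤ χ(Ḡ)=27 (both strict).

53*cos(pi/53)/(cos(pi/53) + 1)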